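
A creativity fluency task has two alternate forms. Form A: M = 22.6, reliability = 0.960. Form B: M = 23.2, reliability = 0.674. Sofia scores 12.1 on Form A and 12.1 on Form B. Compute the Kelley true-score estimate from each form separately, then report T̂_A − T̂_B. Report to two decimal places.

T̂_A = 0.960(12.1) + 0.040(22.6) = 12.5200
T̂_B = 0.674(12.1) + 0.326(23.2) = 15.7186
T̂_A − T̂_B = -3.1986

-3.20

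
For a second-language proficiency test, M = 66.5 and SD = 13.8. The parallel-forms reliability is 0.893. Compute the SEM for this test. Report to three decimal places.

4.514

SEM = SD · √(1 − ρ) = 13.8 × √0.107 = 13.8 × 0.3271 = 4.5141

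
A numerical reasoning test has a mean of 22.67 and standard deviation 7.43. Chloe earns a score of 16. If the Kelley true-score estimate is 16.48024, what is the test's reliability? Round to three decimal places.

T̂ = ρX + (1 − ρ)μ  ⇒  T̂ − μ = ρ(X − μ)
ρ = (T̂ − μ)/(X − μ) = (16.48024 − 22.67) / (16 − 22.67) = -6.18976 / -6.67 = 0.92800

0.928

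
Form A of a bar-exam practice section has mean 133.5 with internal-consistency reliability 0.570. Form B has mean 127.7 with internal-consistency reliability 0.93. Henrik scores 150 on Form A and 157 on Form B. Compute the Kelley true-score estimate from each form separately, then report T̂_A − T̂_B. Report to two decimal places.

-12.04

T̂_A = 0.570(150) + 0.430(133.5) = 142.9050
T̂_B = 0.93(157) + 0.07(127.7) = 154.9490
T̂_A − T̂_B = -12.0440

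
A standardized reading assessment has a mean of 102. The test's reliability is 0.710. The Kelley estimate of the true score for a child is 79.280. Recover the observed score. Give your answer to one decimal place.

70.0

T̂ = ρX + (1 − ρ)μ  ⇒  X = (T̂ − (1 − ρ)μ) / ρ
X = (79.280 − 0.290 × 102) / 0.710 = (79.280 − 29.580) / 0.710 = 49.700 / 0.710 = 70.000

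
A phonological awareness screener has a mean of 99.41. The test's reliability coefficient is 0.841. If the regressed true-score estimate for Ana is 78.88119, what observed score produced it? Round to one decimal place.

T̂ = ρX + (1 − ρ)μ  ⇒  X = (T̂ − (1 − ρ)μ) / ρ
X = (78.88119 − 0.159 × 99.41) / 0.841 = (78.88119 − 15.80619) / 0.841 = 63.07500 / 0.841 = 75.000

75.0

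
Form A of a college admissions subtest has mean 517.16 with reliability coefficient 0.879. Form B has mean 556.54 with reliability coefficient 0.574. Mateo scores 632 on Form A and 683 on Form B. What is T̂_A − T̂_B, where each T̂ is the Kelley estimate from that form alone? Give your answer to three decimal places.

-11.024

T̂_A = 0.879(632) + 0.121(517.16) = 618.10436
T̂_B = 0.574(683) + 0.426(556.54) = 629.12804
T̂_A − T̂_B = -11.02368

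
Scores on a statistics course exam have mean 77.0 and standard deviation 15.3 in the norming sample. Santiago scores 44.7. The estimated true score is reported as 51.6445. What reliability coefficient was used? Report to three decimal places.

0.785

T̂ = ρX + (1 − ρ)μ  ⇒  T̂ − μ = ρ(X − μ)
ρ = (T̂ − μ)/(X − μ) = (51.6445 − 77.0) / (44.7 − 77.0) = -25.3555 / -32.3 = 0.78500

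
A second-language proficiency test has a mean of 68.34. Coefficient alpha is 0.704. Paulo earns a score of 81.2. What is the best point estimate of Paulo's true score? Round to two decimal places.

T̂ = 0.704(81.2) + 0.296(68.34) = 57.1648 + 20.22864 = 77.393 → 77.39

77.39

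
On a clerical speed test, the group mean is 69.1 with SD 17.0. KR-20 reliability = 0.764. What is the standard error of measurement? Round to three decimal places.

SEM = SD · √(1 − ρ) = 17.0 × √0.236 = 17.0 × 0.4858 = 8.2586

8.259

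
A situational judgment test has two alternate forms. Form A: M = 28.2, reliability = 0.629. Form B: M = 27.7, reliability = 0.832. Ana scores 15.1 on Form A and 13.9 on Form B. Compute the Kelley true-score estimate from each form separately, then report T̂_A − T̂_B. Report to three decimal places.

T̂_A = 0.629(15.1) + 0.371(28.2) = 19.96010
T̂_B = 0.832(13.9) + 0.168(27.7) = 16.21840
T̂_A − T̂_B = 3.74170

3.742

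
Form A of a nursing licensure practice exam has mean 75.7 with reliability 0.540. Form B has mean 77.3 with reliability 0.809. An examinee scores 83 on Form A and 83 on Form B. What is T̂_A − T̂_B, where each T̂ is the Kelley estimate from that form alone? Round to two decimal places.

-2.27

T̂_A = 0.540(83) + 0.460(75.7) = 79.6420
T̂_B = 0.809(83) + 0.191(77.3) = 81.9113
T̂_A − T̂_B = -2.2693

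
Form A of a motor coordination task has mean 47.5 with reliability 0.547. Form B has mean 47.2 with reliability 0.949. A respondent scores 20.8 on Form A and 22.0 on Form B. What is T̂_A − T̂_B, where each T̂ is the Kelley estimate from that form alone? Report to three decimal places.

9.610

T̂_A = 0.547(20.8) + 0.453(47.5) = 32.89510
T̂_B = 0.949(22.0) + 0.051(47.2) = 23.28520
T̂_A − T̂_B = 9.60990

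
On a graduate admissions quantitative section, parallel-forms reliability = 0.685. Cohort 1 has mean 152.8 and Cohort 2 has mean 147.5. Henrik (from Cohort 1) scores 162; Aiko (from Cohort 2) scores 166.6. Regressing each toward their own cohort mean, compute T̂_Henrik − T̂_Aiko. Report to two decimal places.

-1.48

T̂_Henrik = 0.685(162) + 0.315(152.8) = 159.1020
T̂_Aiko = 0.685(166.6) + 0.315(147.5) = 160.5835
Difference = 159.1020 − 160.5835 = -1.4815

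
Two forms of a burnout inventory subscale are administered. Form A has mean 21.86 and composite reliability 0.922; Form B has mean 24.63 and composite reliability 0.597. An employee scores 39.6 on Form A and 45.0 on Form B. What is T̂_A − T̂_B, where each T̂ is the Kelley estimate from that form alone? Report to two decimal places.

1.43

T̂_A = 0.922(39.6) + 0.078(21.86) = 38.2163
T̂_B = 0.597(45.0) + 0.403(24.63) = 36.7909
T̂_A − T̂_B = 1.4254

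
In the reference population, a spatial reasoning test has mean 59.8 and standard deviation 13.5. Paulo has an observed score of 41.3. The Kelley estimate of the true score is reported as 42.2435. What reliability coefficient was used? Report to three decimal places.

0.949

T̂ = ρX + (1 − ρ)μ  ⇒  T̂ − μ = ρ(X − μ)
ρ = (T̂ − μ)/(X − μ) = (42.2435 − 59.8) / (41.3 − 59.8) = -17.5565 / -18.5 = 0.94900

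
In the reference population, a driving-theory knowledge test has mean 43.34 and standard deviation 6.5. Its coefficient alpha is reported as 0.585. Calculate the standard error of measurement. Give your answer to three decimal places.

4.187

SEM = SD · √(1 − ρ) = 6.5 × √0.415 = 6.5 × 0.6442 = 4.1873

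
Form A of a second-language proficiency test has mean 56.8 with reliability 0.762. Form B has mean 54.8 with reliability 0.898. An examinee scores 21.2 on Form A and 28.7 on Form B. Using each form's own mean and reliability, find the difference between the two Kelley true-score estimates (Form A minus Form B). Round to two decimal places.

T̂_A = 0.762(21.2) + 0.238(56.8) = 29.6728
T̂_B = 0.898(28.7) + 0.102(54.8) = 31.3622
T̂_A − T̂_B = -1.6894

-1.69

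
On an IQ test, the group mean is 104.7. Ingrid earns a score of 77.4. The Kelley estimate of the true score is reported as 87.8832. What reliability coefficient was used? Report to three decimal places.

0.616

T̂ = ρX + (1 − ρ)μ  ⇒  T̂ − μ = ρ(X − μ)
ρ = (T̂ − μ)/(X − μ) = (87.8832 − 104.7) / (77.4 − 104.7) = -16.8168 / -27.3 = 0.61600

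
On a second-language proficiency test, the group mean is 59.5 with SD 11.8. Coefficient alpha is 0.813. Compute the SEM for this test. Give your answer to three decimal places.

5.103

SEM = SD · √(1 − ρ) = 11.8 × √0.187 = 11.8 × 0.4324 = 5.1027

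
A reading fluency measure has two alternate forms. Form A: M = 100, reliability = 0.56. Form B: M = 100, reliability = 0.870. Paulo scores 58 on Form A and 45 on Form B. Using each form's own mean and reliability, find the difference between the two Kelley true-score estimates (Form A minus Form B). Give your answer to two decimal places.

24.33

T̂_A = 0.56(58) + 0.44(100) = 76.4800
T̂_B = 0.870(45) + 0.130(100) = 52.1500
T̂_A − T̂_B = 24.3300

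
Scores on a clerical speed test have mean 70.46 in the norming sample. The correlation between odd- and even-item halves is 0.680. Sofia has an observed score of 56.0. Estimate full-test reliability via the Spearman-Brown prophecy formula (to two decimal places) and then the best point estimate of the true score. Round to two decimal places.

58.75

Spearman-Brown: ρ = 2r/(1 + r) = 2(0.680)/(1 + 0.680) = 1.3600/1.680 = 0.8095 → 0.81
T̂ = 0.81(56.0) + 0.19(70.46) = 45.360 + 13.3874 = 58.747 → 58.75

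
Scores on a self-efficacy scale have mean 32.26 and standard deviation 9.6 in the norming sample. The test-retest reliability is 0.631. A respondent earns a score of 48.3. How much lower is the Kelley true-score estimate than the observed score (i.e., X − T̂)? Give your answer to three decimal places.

5.919

T̂ = 0.631(48.3) + 0.369(32.26) = 30.4773 + 11.90394 = 42.38124 → 42.3812
X − T̂ = 48.3 − 42.3812 = 5.9188 → 5.919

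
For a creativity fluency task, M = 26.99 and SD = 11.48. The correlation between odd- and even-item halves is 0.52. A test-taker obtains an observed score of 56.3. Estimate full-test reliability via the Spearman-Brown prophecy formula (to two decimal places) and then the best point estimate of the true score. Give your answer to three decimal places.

46.921

Spearman-Brown: ρ = 2r/(1 + r) = 2(0.52)/(1 + 0.52) = 1.040/1.52 = 0.6842 → 0.68
Weight the observed score by reliability and the mean by (1 − reliability): T̂ = 0.68·56.3 + 0.32·26.99 = 38.284 + 8.6368 = 46.9208.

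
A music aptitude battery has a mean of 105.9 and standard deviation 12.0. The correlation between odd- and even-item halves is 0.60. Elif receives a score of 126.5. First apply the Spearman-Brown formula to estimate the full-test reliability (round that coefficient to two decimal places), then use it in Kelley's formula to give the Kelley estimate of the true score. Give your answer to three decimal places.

121.350

Spearman-Brown: ρ = 2r/(1 + r) = 2(0.60)/(1 + 0.60) = 1.200/1.60 = 0.7500 → 0.75
Kelley's formula gives T̂ = 0.75·126.5 + 0.25·105.9 = 94.875 + 26.475 = 121.3500.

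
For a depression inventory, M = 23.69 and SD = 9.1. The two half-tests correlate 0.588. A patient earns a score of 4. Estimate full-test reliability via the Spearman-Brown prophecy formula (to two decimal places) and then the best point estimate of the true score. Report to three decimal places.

Spearman-Brown: ρ = 2r/(1 + r) = 2(0.588)/(1 + 0.588) = 1.1760/1.588 = 0.7406 → 0.74
Regress the observed score toward the mean by the unreliability: T̂ = 0.74·4 + 0.26·23.69 = 2.96 + 6.1594 = 9.1194.

9.119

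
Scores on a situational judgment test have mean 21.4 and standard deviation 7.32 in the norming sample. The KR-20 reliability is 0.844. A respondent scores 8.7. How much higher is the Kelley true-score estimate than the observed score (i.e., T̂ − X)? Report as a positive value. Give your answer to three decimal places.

T̂ = 0.844(8.7) + 0.156(21.4) = 7.3428 + 3.3384 = 10.68120 → 10.6812
T̂ − X = 10.6812 − 8.7 = 1.9812 → 1.981

1.981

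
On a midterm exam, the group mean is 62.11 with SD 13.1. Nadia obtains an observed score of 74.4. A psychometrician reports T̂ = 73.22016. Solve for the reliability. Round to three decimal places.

T̂ = ρX + (1 − ρ)μ  ⇒  T̂ − μ = ρ(X − μ)
ρ = (T̂ − μ)/(X − μ) = (73.22016 − 62.11) / (74.4 − 62.11) = 11.11016 / 12.29 = 0.90400

0.904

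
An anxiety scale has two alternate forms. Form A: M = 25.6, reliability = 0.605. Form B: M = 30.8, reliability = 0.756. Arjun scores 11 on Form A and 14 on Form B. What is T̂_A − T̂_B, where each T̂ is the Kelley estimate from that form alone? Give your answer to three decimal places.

T̂_A = 0.605(11) + 0.395(25.6) = 16.76700
T̂_B = 0.756(14) + 0.244(30.8) = 18.09920
T̂_A − T̂_B = -1.33220

-1.332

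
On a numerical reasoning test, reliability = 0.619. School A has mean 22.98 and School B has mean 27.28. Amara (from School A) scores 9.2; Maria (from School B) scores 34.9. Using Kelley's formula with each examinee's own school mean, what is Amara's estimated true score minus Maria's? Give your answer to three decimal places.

-17.547

T̂_Amara = 0.619(9.2) + 0.381(22.98) = 14.45018
T̂_Maria = 0.619(34.9) + 0.381(27.28) = 31.99678
Difference = 14.45018 − 31.99678 = -17.54660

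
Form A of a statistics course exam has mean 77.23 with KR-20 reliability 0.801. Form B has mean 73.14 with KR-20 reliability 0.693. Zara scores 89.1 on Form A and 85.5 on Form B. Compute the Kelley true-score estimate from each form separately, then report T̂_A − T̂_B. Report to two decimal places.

T̂_A = 0.801(89.1) + 0.199(77.23) = 86.7379
T̂_B = 0.693(85.5) + 0.307(73.14) = 81.7055
T̂_A − T̂_B = 5.0324

5.03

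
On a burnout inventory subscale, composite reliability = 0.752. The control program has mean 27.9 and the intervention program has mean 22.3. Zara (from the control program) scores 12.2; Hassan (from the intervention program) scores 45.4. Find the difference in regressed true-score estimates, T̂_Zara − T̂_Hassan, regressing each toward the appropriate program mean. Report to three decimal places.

T̂_Zara = 0.752(12.2) + 0.248(27.9) = 16.09360
T̂_Hassan = 0.752(45.4) + 0.248(22.3) = 39.67120
Difference = 16.09360 − 39.67120 = -23.57760

-23.578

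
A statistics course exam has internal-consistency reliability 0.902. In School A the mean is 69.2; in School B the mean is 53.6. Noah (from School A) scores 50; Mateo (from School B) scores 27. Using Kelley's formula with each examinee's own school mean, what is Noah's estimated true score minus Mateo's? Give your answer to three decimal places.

T̂_Noah = 0.902(50) + 0.098(69.2) = 51.88160
T̂_Mateo = 0.902(27) + 0.098(53.6) = 29.60680
Difference = 51.88160 − 29.60680 = 22.27480

22.275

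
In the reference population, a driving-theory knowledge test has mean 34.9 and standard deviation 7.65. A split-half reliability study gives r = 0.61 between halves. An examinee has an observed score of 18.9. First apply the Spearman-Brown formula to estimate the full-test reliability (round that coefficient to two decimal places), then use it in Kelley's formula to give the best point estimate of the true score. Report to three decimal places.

Spearman-Brown: ρ = 2r/(1 + r) = 2(0.61)/(1 + 0.61) = 1.220/1.61 = 0.7578 → 0.76
Kelley's formula gives T̂ = 0.76·18.9 + 0.24·34.9 = 14.364 + 8.376 = 22.7400.

22.740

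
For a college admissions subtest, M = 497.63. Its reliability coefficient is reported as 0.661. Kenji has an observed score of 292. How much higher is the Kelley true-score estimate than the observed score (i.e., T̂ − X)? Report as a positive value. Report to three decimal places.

69.709

Regress the observed score toward the mean by the unreliability: T̂ = 0.661·292 + 0.339·497.63 = 193.012 + 168.69657 = 361.70857.
T̂ − X = 361.7086 − 292 = 69.7086 → 69.709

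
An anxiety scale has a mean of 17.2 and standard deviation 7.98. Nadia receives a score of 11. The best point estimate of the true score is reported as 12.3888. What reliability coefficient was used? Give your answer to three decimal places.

T̂ = ρX + (1 − ρ)μ  ⇒  T̂ − μ = ρ(X − μ)
ρ = (T̂ − μ)/(X − μ) = (12.3888 − 17.2) / (11 − 17.2) = -4.8112 / -6.2 = 0.77600

0.776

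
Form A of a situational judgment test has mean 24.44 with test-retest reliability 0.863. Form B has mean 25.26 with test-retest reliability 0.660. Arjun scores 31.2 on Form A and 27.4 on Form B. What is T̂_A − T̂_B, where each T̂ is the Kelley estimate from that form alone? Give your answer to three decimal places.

3.601

T̂_A = 0.863(31.2) + 0.137(24.44) = 30.27388
T̂_B = 0.660(27.4) + 0.340(25.26) = 26.67240
T̂_A − T̂_B = 3.60148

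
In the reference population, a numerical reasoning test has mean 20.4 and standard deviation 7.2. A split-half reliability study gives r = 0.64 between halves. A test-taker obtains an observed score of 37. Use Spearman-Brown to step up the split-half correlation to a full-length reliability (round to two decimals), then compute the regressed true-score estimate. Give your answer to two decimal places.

Spearman-Brown: ρ = 2r/(1 + r) = 2(0.64)/(1 + 0.64) = 1.280/1.64 = 0.7805 → 0.78
Weight the observed score by reliability and the mean by (1 − reliability): T̂ = 0.78·37 + 0.22·20.4 = 28.86 + 4.488 = 33.348.

33.35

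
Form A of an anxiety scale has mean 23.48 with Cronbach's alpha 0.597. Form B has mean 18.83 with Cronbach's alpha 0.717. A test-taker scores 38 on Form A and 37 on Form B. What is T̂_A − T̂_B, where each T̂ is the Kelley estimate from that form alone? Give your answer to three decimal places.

0.291

T̂_A = 0.597(38) + 0.403(23.48) = 32.14844
T̂_B = 0.717(37) + 0.283(18.83) = 31.85789
T̂_A − T̂_B = 0.29055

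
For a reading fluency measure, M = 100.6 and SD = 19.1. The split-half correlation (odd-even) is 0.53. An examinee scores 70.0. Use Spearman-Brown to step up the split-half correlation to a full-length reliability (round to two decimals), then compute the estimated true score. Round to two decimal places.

Spearman-Brown: ρ = 2r/(1 + r) = 2(0.53)/(1 + 0.53) = 1.060/1.53 = 0.6928 → 0.69
Weight the observed score by reliability and the mean by (1 − reliability): T̂ = 0.69·70.0 + 0.31·100.6 = 48.300 + 31.186 = 79.486.

79.49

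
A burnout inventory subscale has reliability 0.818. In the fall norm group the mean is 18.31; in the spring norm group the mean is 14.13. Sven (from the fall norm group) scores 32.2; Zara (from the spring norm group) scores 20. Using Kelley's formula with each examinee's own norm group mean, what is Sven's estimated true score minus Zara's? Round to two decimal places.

T̂_Sven = 0.818(32.2) + 0.182(18.31) = 29.6720
T̂_Zara = 0.818(20) + 0.182(14.13) = 18.9317
Difference = 29.6720 − 18.9317 = 10.7404

10.74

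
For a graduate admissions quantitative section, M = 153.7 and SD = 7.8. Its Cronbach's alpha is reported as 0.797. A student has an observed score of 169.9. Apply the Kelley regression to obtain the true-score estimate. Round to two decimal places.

T̂ = ρX + (1 − ρ)μ
  = 0.797 × 169.9 + 0.203 × 153.7
  = 135.4103 + 31.2011
  = 166.611
  ≈ 166.61

166.61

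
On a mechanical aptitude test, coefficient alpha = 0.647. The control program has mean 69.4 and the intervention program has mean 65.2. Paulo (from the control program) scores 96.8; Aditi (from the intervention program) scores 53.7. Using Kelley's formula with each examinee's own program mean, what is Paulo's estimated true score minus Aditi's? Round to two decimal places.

29.37

T̂_Paulo = 0.647(96.8) + 0.353(69.4) = 87.1278
T̂_Aditi = 0.647(53.7) + 0.353(65.2) = 57.7595
Difference = 87.1278 − 57.7595 = 29.3683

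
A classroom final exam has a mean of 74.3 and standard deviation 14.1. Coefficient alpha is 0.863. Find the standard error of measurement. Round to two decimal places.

SEM = SD · √(1 − ρ) = 14.1 × √0.137 = 14.1 × 0.3701 = 5.219

5.22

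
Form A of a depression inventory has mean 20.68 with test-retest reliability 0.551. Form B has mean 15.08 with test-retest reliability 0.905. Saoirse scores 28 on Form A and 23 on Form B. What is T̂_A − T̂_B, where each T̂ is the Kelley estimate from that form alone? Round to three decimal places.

2.466

T̂_A = 0.551(28) + 0.449(20.68) = 24.71332
T̂_B = 0.905(23) + 0.095(15.08) = 22.24760
T̂_A − T̂_B = 2.46572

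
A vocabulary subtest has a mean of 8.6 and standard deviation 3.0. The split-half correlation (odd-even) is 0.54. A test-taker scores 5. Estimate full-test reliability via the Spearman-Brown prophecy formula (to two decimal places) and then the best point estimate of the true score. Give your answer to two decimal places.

6.08

Spearman-Brown: ρ = 2r/(1 + r) = 2(0.54)/(1 + 0.54) = 1.080/1.54 = 0.7013 → 0.70
T̂ = 0.70(5) + 0.30(8.6) = 3.50 + 2.580 = 6.080 → 6.08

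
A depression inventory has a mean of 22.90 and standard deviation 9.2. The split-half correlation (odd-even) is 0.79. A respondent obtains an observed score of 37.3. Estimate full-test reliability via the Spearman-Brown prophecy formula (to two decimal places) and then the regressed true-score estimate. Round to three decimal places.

Spearman-Brown: ρ = 2r/(1 + r) = 2(0.79)/(1 + 0.79) = 1.580/1.79 = 0.8827 → 0.88
T̂ = 0.88(37.3) + 0.12(22.90) = 32.824 + 2.7480 = 35.5720 → 35.572

35.572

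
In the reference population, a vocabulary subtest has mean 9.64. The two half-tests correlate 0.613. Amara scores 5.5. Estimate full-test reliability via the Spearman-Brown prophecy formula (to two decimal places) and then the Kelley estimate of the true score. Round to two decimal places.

Spearman-Brown: ρ = 2r/(1 + r) = 2(0.613)/(1 + 0.613) = 1.2260/1.613 = 0.7601 → 0.76
T̂ = ρX + (1 − ρ)μ
  = 0.76 × 5.5 + 0.24 × 9.64
  = 4.180 + 2.3136
  = 6.494
  ≈ 6.49

6.49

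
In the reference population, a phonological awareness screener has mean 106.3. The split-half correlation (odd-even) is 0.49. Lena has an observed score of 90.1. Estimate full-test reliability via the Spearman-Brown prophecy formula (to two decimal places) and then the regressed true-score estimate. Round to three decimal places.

Spearman-Brown: ρ = 2r/(1 + r) = 2(0.49)/(1 + 0.49) = 0.980/1.49 = 0.6577 → 0.66
Regress the observed score toward the mean by the unreliability: T̂ = 0.66·90.1 + 0.34·106.3 = 59.466 + 36.142 = 95.6080.

95.608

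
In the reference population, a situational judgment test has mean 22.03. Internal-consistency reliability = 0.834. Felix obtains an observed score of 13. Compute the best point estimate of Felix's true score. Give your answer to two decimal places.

14.50

T̂ = 0.834(13) + 0.166(22.03) = 10.842 + 3.65698 = 14.499 → 14.50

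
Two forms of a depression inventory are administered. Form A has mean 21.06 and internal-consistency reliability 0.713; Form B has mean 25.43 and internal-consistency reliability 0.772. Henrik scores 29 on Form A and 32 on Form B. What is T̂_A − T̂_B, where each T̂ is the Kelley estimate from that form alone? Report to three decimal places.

T̂_A = 0.713(29) + 0.287(21.06) = 26.72122
T̂_B = 0.772(32) + 0.228(25.43) = 30.50204
T̂_A − T̂_B = -3.78082

-3.781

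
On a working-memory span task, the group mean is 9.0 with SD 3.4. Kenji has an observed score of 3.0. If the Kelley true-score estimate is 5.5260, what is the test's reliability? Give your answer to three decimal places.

0.579

T̂ = ρX + (1 − ρ)μ  ⇒  T̂ − μ = ρ(X − μ)
ρ = (T̂ − μ)/(X − μ) = (5.5260 − 9.0) / (3.0 − 9.0) = -3.4740 / -6.0 = 0.57900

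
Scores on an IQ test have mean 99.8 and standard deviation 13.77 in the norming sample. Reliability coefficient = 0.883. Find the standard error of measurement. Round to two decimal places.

SEM = SD · √(1 − ρ) = 13.77 × √0.117 = 13.77 × 0.3421 = 4.710

4.71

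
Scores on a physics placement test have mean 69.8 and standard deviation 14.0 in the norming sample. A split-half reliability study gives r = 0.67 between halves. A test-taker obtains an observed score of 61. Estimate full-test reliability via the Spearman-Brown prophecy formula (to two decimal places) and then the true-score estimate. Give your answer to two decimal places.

Spearman-Brown: ρ = 2r/(1 + r) = 2(0.67)/(1 + 0.67) = 1.340/1.67 = 0.8024 → 0.80
T̂ = 0.80(61) + 0.20(69.8) = 48.80 + 13.960 = 62.760 → 62.76

62.76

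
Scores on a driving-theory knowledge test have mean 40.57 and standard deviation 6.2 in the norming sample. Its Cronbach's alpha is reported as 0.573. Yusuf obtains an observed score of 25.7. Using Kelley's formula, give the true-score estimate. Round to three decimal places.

T̂ = 0.573(25.7) + 0.427(40.57) = 14.7261 + 17.32339 = 32.0495 → 32.049

32.049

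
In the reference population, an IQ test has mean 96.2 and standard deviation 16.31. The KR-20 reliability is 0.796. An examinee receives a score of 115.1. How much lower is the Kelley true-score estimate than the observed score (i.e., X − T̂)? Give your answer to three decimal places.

3.856

Weight the observed score by reliability and the mean by (1 − reliability): T̂ = 0.796·115.1 + 0.204·96.2 = 91.6196 + 19.6248 = 111.24440.
X − T̂ = 115.1 − 111.2444 = 3.8556 → 3.856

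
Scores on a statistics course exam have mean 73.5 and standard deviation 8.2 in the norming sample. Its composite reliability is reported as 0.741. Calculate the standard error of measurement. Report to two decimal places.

SEM = SD · √(1 − ρ) = 8.2 × √0.259 = 8.2 × 0.5089 = 4.173

4.17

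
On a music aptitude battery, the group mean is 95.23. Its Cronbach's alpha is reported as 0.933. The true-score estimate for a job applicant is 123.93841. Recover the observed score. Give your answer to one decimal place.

T̂ = ρX + (1 − ρ)μ  ⇒  X = (T̂ − (1 − ρ)μ) / ρ
X = (123.93841 − 0.067 × 95.23) / 0.933 = (123.93841 − 6.38041) / 0.933 = 117.55800 / 0.933 = 126.000

126.0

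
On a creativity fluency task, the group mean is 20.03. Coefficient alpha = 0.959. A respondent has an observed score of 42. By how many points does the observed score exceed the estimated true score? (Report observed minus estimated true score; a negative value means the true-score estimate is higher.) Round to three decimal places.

0.901

T̂ = ρX + (1 − ρ)μ
  = 0.959 × 42 + 0.041 × 20.03
  = 40.278 + 0.82123
  = 41.09923
  ≈ 41.0992
X − T̂ = 42 − 41.0992 = 0.9008 → 0.901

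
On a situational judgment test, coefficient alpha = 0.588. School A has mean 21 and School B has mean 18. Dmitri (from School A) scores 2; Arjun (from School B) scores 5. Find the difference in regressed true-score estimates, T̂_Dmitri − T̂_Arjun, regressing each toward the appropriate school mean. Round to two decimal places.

-0.53

T̂_Dmitri = 0.588(2) + 0.412(21) = 9.8280
T̂_Arjun = 0.588(5) + 0.412(18) = 10.3560
Difference = 9.8280 − 10.3560 = -0.5280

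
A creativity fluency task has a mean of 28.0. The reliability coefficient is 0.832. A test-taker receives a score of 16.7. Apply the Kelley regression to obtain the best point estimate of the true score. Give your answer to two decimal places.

18.60

T̂ = 0.832(16.7) + 0.168(28.0) = 13.8944 + 4.7040 = 18.598 → 18.60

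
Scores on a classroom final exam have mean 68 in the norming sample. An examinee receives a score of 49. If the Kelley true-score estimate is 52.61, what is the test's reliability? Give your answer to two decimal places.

T̂ = ρX + (1 − ρ)μ  ⇒  T̂ − μ = ρ(X − μ)
ρ = (T̂ − μ)/(X − μ) = (52.61 − 68) / (49 − 68) = -15.39 / -19.0 = 0.8100

0.81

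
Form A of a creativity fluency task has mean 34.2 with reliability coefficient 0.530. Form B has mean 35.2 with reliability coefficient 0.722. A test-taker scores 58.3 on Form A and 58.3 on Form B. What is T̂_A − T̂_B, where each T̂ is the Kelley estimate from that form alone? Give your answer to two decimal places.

T̂_A = 0.530(58.3) + 0.470(34.2) = 46.9730
T̂_B = 0.722(58.3) + 0.278(35.2) = 51.8782
T̂_A − T̂_B = -4.9052

-4.91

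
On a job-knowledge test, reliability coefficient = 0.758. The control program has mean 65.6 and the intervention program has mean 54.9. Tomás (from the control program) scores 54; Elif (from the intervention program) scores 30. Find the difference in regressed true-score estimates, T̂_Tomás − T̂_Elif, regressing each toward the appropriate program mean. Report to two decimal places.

T̂_Tomás = 0.758(54) + 0.242(65.6) = 56.8072
T̂_Elif = 0.758(30) + 0.242(54.9) = 36.0258
Difference = 56.8072 − 36.0258 = 20.7814

20.78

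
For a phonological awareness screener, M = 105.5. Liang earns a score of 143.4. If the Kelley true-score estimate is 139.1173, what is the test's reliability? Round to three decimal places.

T̂ = ρX + (1 − ρ)μ  ⇒  T̂ − μ = ρ(X − μ)
ρ = (T̂ − μ)/(X − μ) = (139.1173 − 105.5) / (143.4 − 105.5) = 33.6173 / 37.9 = 0.88700

0.887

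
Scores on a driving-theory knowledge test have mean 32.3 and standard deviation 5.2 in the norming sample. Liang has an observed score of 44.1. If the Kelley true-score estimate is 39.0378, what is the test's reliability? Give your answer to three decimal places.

T̂ = ρX + (1 − ρ)μ  ⇒  T̂ − μ = ρ(X − μ)
ρ = (T̂ − μ)/(X − μ) = (39.0378 − 32.3) / (44.1 − 32.3) = 6.7378 / 11.8 = 0.57100

0.571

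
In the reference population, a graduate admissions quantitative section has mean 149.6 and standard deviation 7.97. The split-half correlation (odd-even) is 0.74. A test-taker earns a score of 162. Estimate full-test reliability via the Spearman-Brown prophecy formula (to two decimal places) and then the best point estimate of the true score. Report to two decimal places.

160.14

Spearman-Brown: ρ = 2r/(1 + r) = 2(0.74)/(1 + 0.74) = 1.480/1.74 = 0.8506 → 0.85
Weight the observed score by reliability and the mean by (1 − reliability): T̂ = 0.85·162 + 0.15·149.6 = 137.70 + 22.440 = 160.140.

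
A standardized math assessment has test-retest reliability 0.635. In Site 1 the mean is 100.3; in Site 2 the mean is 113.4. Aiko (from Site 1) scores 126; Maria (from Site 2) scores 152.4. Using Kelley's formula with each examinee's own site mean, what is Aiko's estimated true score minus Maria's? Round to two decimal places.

-21.55

T̂_Aiko = 0.635(126) + 0.365(100.3) = 116.6195
T̂_Maria = 0.635(152.4) + 0.365(113.4) = 138.1650
Difference = 116.6195 − 138.1650 = -21.5455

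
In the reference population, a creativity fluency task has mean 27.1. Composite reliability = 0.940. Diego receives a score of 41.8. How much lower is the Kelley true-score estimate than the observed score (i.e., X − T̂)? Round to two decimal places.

T̂ = 0.940(41.8) + 0.060(27.1) = 39.2920 + 1.6260 = 40.9180 → 40.918
X − T̂ = 41.8 − 40.918 = 0.882 → 0.88

0.88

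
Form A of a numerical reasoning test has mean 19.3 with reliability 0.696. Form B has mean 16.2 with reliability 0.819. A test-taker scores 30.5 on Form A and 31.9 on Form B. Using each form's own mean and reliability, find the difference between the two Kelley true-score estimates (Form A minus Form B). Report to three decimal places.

-1.963

T̂_A = 0.696(30.5) + 0.304(19.3) = 27.09520
T̂_B = 0.819(31.9) + 0.181(16.2) = 29.05830
T̂_A − T̂_B = -1.96310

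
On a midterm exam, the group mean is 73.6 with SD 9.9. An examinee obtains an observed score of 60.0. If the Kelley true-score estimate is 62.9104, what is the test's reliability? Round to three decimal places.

T̂ = ρX + (1 − ρ)μ  ⇒  T̂ − μ = ρ(X − μ)
ρ = (T̂ − μ)/(X − μ) = (62.9104 − 73.6) / (60.0 − 73.6) = -10.6896 / -13.6 = 0.78600

0.786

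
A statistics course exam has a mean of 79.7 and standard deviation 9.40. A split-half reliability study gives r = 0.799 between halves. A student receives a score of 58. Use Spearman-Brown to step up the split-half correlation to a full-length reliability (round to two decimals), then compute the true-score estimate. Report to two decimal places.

60.39

Spearman-Brown: ρ = 2r/(1 + r) = 2(0.799)/(1 + 0.799) = 1.5980/1.799 = 0.8883 → 0.89
T̂ = 0.89(58) + 0.11(79.7) = 51.62 + 8.767 = 60.387 → 60.39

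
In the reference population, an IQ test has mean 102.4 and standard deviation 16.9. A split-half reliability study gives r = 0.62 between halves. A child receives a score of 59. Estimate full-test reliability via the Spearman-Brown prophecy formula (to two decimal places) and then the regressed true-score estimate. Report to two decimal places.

68.98

Spearman-Brown: ρ = 2r/(1 + r) = 2(0.62)/(1 + 0.62) = 1.240/1.62 = 0.7654 → 0.77
Regress the observed score toward the mean by the unreliability: T̂ = 0.77·59 + 0.23·102.4 = 45.43 + 23.552 = 68.982.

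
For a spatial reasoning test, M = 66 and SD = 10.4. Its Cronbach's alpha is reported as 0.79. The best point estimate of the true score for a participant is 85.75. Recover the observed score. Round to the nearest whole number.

T̂ = ρX + (1 − ρ)μ  ⇒  X = (T̂ − (1 − ρ)μ) / ρ
X = (85.75 − 0.21 × 66) / 0.79 = (85.75 − 13.86) / 0.79 = 71.89 / 0.79 = 91.00

91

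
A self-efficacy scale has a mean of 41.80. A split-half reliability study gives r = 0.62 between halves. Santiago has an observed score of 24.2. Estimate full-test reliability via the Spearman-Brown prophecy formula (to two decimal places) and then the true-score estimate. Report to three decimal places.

Spearman-Brown: ρ = 2r/(1 + r) = 2(0.62)/(1 + 0.62) = 1.240/1.62 = 0.7654 → 0.77
T̂ = 0.77(24.2) + 0.23(41.80) = 18.634 + 9.6140 = 28.2480 → 28.248

28.248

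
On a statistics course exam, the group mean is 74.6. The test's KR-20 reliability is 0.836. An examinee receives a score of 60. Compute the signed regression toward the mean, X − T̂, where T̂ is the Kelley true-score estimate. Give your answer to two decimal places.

-2.39

Regress the observed score toward the mean by the unreliability: T̂ = 0.836·60 + 0.164·74.6 = 50.160 + 12.2344 = 62.3944.
X − T̂ = 60 − 62.394 = -2.394 → -2.39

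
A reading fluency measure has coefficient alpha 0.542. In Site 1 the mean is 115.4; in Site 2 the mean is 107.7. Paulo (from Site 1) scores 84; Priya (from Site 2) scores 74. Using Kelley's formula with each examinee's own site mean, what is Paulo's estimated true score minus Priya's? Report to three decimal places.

T̂_Paulo = 0.542(84) + 0.458(115.4) = 98.38120
T̂_Priya = 0.542(74) + 0.458(107.7) = 89.43460
Difference = 98.38120 − 89.43460 = 8.94660

8.947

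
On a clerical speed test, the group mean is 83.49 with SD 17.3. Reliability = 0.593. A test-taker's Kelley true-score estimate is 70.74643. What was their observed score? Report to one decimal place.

T̂ = ρX + (1 − ρ)μ  ⇒  X = (T̂ − (1 − ρ)μ) / ρ
X = (70.74643 − 0.407 × 83.49) / 0.593 = (70.74643 − 33.98043) / 0.593 = 36.76600 / 0.593 = 62.000

62.0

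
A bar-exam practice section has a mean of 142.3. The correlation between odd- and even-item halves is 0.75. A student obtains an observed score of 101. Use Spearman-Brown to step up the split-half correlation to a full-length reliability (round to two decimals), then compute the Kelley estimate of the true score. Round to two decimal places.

106.78

Spearman-Brown: ρ = 2r/(1 + r) = 2(0.75)/(1 + 0.75) = 1.500/1.75 = 0.8571 → 0.86
Kelley's formula gives T̂ = 0.86·101 + 0.14·142.3 = 86.86 + 19.922 = 106.782.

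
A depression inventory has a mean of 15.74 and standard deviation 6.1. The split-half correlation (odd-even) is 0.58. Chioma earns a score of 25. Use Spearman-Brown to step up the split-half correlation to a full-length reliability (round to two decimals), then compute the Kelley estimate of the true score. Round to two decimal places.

Spearman-Brown: ρ = 2r/(1 + r) = 2(0.58)/(1 + 0.58) = 1.160/1.58 = 0.7342 → 0.73
T̂ = ρX + (1 − ρ)μ
  = 0.73 × 25 + 0.27 × 15.74
  = 18.25 + 4.2498
  = 22.500
  ≈ 22.50

22.50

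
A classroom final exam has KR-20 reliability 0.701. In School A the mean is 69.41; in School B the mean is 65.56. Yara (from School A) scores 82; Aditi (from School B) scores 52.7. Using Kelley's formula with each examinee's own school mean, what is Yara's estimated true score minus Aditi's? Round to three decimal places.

21.690

T̂_Yara = 0.701(82) + 0.299(69.41) = 78.23559
T̂_Aditi = 0.701(52.7) + 0.299(65.56) = 56.54514
Difference = 78.23559 − 56.54514 = 21.69045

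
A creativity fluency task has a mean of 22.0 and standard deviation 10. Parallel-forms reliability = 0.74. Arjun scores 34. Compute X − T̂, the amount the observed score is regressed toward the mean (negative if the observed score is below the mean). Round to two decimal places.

T̂ = ρX + (1 − ρ)μ
  = 0.74 × 34 + 0.26 × 22.0
  = 25.16 + 5.720
  = 30.8800
  ≈ 30.880
X − T̂ = 34 − 30.880 = 3.120 → 3.12

3.12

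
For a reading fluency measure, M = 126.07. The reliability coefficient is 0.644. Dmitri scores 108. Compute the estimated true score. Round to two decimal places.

T̂ = 0.644(108) + 0.356(126.07) = 69.552 + 44.88092 = 114.433 → 114.43

114.43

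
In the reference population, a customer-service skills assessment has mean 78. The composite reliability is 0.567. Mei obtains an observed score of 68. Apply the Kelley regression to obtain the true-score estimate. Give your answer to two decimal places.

T̂ = ρX + (1 − ρ)μ
  = 0.567 × 68 + 0.433 × 78
  = 38.556 + 33.774
  = 72.330
  ≈ 72.33

72.33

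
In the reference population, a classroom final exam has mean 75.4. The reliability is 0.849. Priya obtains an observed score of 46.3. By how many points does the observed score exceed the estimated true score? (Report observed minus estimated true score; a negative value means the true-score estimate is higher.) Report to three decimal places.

T̂ = 0.849(46.3) + 0.151(75.4) = 39.3087 + 11.3854 = 50.69410 → 50.6941
X − T̂ = 46.3 − 50.6941 = -4.3941 → -4.394

-4.394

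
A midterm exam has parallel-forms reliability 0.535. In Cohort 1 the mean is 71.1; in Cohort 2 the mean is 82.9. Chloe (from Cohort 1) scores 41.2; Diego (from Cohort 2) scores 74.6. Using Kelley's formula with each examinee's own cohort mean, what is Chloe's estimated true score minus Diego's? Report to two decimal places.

T̂_Chloe = 0.535(41.2) + 0.465(71.1) = 55.1035
T̂_Diego = 0.535(74.6) + 0.465(82.9) = 78.4595
Difference = 55.1035 − 78.4595 = -23.3560

-23.36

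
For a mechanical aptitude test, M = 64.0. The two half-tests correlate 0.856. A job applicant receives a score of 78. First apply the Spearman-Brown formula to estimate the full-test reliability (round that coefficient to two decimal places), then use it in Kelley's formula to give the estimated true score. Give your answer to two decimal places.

76.88

Spearman-Brown: ρ = 2r/(1 + r) = 2(0.856)/(1 + 0.856) = 1.7120/1.856 = 0.9224 → 0.92
T̂ = ρX + (1 − ρ)μ
  = 0.92 × 78 + 0.08 × 64.0
  = 71.76 + 5.120
  = 76.880
  ≈ 76.88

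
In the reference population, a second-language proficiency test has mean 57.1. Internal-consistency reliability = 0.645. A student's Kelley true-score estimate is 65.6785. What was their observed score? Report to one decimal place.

T̂ = ρX + (1 − ρ)μ  ⇒  X = (T̂ − (1 − ρ)μ) / ρ
X = (65.6785 − 0.355 × 57.1) / 0.645 = (65.6785 − 20.2705) / 0.645 = 45.4080 / 0.645 = 70.400

70.4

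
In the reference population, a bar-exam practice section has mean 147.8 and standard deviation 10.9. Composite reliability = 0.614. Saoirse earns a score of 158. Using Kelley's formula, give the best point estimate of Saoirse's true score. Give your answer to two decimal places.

Regress the observed score toward the mean by the unreliability: T̂ = 0.614·158 + 0.386·147.8 = 97.012 + 57.0508 = 154.063.

154.06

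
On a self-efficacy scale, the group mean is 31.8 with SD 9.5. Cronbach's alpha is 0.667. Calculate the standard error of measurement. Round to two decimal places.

SEM = SD · √(1 − ρ) = 9.5 × √0.333 = 9.5 × 0.5771 = 5.482

5.48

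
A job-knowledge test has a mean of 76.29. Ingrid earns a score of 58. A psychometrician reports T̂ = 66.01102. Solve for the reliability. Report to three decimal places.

0.562

T̂ = ρX + (1 − ρ)μ  ⇒  T̂ − μ = ρ(X − μ)
ρ = (T̂ − μ)/(X − μ) = (66.01102 − 76.29) / (58 − 76.29) = -10.27898 / -18.29 = 0.56200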